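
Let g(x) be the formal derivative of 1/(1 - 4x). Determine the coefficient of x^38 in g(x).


Differentiate termwise: d/dx sum_{k>=0} 4^k x^k = sum_{k>=1} k 4^k x^(k-1) = sum_{j>=0} (j+1) 4^(j+1) x^j.
Equivalently, d/dx [1/(1 - 4x)] = 4/(1 - 4x)^2.
For j = 38: 39 * 4^39 = 39 * 302231454903657293676544 = 11787026741242634453385216.

11787026741242634453385216


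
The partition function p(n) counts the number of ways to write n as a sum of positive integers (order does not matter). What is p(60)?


Using the generating function prod_{k>=1} 1/(1-x^k), we compute p(60).
By dynamic programming over parts 1 through 60:
p(60) = 966467

966467


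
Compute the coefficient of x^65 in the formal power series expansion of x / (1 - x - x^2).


Let f(x) = sum_{k>=0} a_k x^k. Multiplying f(x) * (1 - x - x^2) = x and matching coefficients gives a_0 = 0, a_1 = 1, and a_k = a_{k-1} + a_{k-2} for k >= 2. These are the Fibonacci numbers F_k.
Iterating from F_0 = 0, F_1 = 1:
F_0=0, F_1=1, F_2=1, F_3=2, F_4=3, F_5=5, F_6=8, F_7=13, F_8=21, F_9=34, ...
F_65 = 17167680177565.

17167680177565


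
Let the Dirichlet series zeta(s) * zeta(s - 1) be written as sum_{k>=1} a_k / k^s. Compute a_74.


Convolution gives a_k = sum_{d | k} d * 1 = sum_{d | k} d = sigma(k), the sum of positive divisors of k.
For k = 74, the divisors are 1, 2, 37, 74, so
sigma(74) = 1 + 2 + 37 + 74 = 114.

114


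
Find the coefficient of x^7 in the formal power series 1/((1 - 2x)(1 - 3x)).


By partial fractions or Cauchy convolution:
The coefficient equals sum_{k=0}^{7} 2^k * 3^(7-k).
= 6305

6305


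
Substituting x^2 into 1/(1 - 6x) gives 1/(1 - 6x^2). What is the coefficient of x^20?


The coefficient of x^(2m) in 1/(1 - 6x^2) is 6^m.
With n = 20 = 2*10, the coefficient is 6^10 = 60466176.

60466176


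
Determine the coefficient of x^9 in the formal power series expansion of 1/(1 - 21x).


The geometric series identity gives 1/(1 - c x) = sum_{k>=0} c^k x^k, so the coefficient of x^k is c^k.
Here c = 21 and k = 9.
Computing: 21^9 = 794280046581

794280046581


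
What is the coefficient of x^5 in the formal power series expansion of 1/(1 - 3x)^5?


The general identity 1/(1 - c x)^r = sum_{k>=0} c^k C(k + r - 1, r - 1) x^k follows by substituting y = c x into 1/(1 - y)^r = sum_{k>=0} C(k + r - 1, r - 1) y^k.
For c = 3, r = 5, k = 5:
3^5 * C(9, 4) = 243 * 126 = 30618.

30618


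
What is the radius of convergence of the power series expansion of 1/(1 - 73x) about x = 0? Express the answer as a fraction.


Expanding 1/(1 - 73x) = sum_{k>=0} 73^k x^k, the series converges when |73x| < 1, i.e., |x| < 1/73.
So the radius of convergence is 1/73 = 1/73.

1/73


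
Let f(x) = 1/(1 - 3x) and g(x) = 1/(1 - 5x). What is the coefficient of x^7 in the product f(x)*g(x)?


The coefficient of x^n in f*g is the Cauchy product: sum_{k=0}^{n} a^k * b^(n-k).
With a=3, b=5, n=7:
sum_{k=0}^{7} 3^k * 5^(7-k)
= 192032

192032


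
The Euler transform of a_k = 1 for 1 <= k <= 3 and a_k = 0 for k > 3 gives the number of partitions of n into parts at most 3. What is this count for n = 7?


Partitions of 7 into parts at most 3:
Using generating function (1-x)^(-1)(1-x^2)^(-1)(1-x^3)^(-1),
the coefficient of x^7 = 8

8


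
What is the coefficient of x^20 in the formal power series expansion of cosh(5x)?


The Maclaurin series is cosh(t) = sum_{m>=0} t^(2m) / (2m)!, so substituting t = 5x, only even powers of x are nonzero, with coefficient of x^(2m) equal to 5^(2m) / (2m)!.
For x^20 the coefficient is 5^20/20! = 95367431640625/2432902008176640000 = 152587890625/3892643213082624.

152587890625/3892643213082624


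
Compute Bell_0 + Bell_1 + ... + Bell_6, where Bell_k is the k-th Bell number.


Recall Bell_k counts set partitions of a k-set (with Bell_0 = 1 by convention).
Bell_0 through Bell_6: 1, 1, 2, 5, 15, 52, 203
Sum = 1 + 1 + 2 + 5 + 15 + 52 + 203 = 279.

279


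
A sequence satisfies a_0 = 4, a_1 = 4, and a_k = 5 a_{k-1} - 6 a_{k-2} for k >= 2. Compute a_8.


The characteristic equation is t^2 - 5 t + 6 = 0, with roots r_1 = 3 and r_2 = 2 (so c_1 = r_1 + r_2, c_2 = -r_1 r_2 as required).
One can use the closed form a_n = A r_1^n + B r_2^n, but direct iteration is more reliable:
a_0 = 4, a_1 = 4, a_2 = -4, a_3 = -44, a_4 = -196, a_5 = -716, a_6 = -2404, a_7 = -7724, a_8 = -24196.
So a_8 = -24196.

-24196


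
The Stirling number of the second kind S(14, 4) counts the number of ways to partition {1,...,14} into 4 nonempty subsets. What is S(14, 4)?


Using the explicit formula S(n,k) = (1/k!) sum_{j=0}^{k} (-1)^(k-j) C(k,j) j^n:
S(14, 4) = 10391745
Equivalently, S(n,k) is n! times the coefficient of x^n in the EGF (e^x - 1)^k / k!.

10391745


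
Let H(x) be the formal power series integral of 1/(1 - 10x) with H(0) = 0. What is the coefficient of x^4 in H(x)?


1/(1 - 10x) = sum_{k>=0} 10^k x^k. Integrating termwise with H(0) = 0:
H(x) = sum_{k>=0} 10^k x^(k+1) / (k+1) = sum_{m>=1} 10^(m-1) x^m / m.
For m = 4: 10^3/4 = 1000/4 = 250.

250


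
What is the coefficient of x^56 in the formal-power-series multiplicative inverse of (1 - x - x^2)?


Let the inverse be f(x) = sum_{k>=0} a_k x^k. From f(x) * (1 - x - x^2) = 1 and matching coefficients:
 x^0: a_0 = 1.
 x^1: a_1 - a_0 = 0, so a_1 = 1.
 x^k (k >= 2): a_k - a_{k-1} - a_{k-2} = 0, i.e. a_k = a_{k-1} + a_{k-2}.
This is the Fibonacci-type recurrence shifted so that a_0 = a_1 = 1.
Iterating: a_0=1, a_1=1, a_2=2, a_3=3, a_4=5, a_5=8, a_6=13, a_7=21, a_8=34, a_9=55, ...
a_56 = 365435296162.

365435296162


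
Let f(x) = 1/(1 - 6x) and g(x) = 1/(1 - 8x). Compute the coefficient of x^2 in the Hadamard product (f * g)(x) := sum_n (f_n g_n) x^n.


f has coefficients f_k = 6^k and g has coefficients g_k = 8^k, so the Hadamard product has coefficient (f*g)_k = 6^k * 8^k = 48^k.
For k = 2: 48^2 = 2304.

2304


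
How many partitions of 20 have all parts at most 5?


Using the generating function (1-x)^(-1)(1-x^2)^(-1)...(1-x^5)^(-1),
the coefficient of x^20 counts these restricted partitions.
Result = 192

192


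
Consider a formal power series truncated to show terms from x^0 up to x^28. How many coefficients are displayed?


From x^0 to x^28 inclusive, the count is 28 - 0 + 1 = 29.

29


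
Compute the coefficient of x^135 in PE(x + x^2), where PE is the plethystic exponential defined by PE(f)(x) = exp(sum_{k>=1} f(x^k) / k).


With f(x) = x + x^2, the exponent is sum_{k>=1} (x^k + x^(2k)) / k = -ln(1 - x) - ln(1 - x^2). Exponentiating:
PE(x + x^2) = 1 / ((1 - x)(1 - x^2)).
This is the generating function for partitions of n into parts of size 1 or 2. The number of 2's can be any j in 0..67, and the rest are 1's, so
[x^135] = floor(135/2) + 1 = 68.

68


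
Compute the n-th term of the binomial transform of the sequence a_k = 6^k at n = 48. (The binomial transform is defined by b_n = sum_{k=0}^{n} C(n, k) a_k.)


With a_k = 6^k, b_n = sum_{k=0}^{n} C(n, k) 6^k = (1 + 6)^n by the binomial theorem.
For n = 48: (1 + 6)^48 = 7^48 = 36703368217294125441230211032033660188801.

36703368217294125441230211032033660188801


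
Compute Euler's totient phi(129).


phi(n) counts integers in [1, n] coprime to n. Using the multiplicative formula phi(n) = n * prod_{p | n} (1 - 1/p):
129 = 3 * 43, so
phi(129) = 129 * (1 - 1/3) * (1 - 1/43) = 84.

84


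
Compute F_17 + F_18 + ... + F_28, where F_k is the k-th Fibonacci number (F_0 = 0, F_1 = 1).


Use the identity sum_{k=0}^{N} F_k = F_{N+2} - 1 (which follows from F_{k+2} - F_{k+1} = F_k). Then
sum_{k=17}^{28} F_k = (F_{30} - 1) - (F_{18} - 1) = F_{30} - F_{18}.
Computing: F_{30} = 832040, F_{18} = 2584, so
Sum = 832040 - 2584 = 829456.

829456


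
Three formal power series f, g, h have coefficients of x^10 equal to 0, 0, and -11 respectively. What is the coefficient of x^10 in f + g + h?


Series addition is componentwise:
0 + 0 + -11
= -11

-11


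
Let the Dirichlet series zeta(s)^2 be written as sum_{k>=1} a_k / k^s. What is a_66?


The Dirichlet convolution of the constant function 1 with itself gives (1 * 1)(k) = sum_{d | k} 1 = d(k), the number of positive divisors of k.
Since zeta(s) = sum_{k>=1} 1/k^s, we have zeta(s)^2 = sum_{k>=1} d(k)/k^s, so a_k = d(k).
For k = 66: the divisors are 1, 2, 3, 6, 11, 22, 33, 66.
Count = 8.

8


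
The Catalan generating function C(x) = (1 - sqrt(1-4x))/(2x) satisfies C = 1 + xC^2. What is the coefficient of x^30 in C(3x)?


Substituting x -> 3x scales the n-th coefficient by 3^n, so [x^30] C(3x) = 3^30 * C_30.
C_30 = C(2*30, 30)/(31) = 118264581564861424/31 = 3814986502092304.
So 3^30 * 3814986502092304 = 205891132094649 * 3814986502092304 = 785471889841589496484662481296.

785471889841589496484662481296


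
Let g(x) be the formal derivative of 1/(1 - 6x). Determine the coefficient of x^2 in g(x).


Differentiate termwise: d/dx sum_{k>=0} 6^k x^k = sum_{k>=1} k 6^k x^(k-1) = sum_{j>=0} (j+1) 6^(j+1) x^j.
Equivalently, d/dx [1/(1 - 6x)] = 6/(1 - 6x)^2.
For j = 2: 3 * 6^3 = 3 * 216 = 648.

648


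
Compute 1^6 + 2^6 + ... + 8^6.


This power sum has a closed form given by Faulhaber's formula
sum_{k=1}^{m} k^p = (1 / (p + 1)) * sum_{j=0}^{p} C(p + 1, j) B_j m^(p + 1 - j),
but for small m direct computation is fastest:
1 + 64 + 729 + 4096 + 15625 + 46656 + 117649 + 262144 = 446964.

446964


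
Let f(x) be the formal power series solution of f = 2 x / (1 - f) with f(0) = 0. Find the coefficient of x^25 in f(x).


Apply Lagrange inversion: f = 2 x * phi(f) with phi(t) = 1/(1 - t), so
[x^n] f = 2^n * (1/n) [t^(n-1)] phi(t)^n = 2^n * (1/n) [t^(n-1)] (1 - t)^(-n) = 2^n * (1/n) C(2n - 2, n - 1) = 2^n * C_{n-1}.
For n = 25: C_24 = C(48, 24) / 25 = 32247603683100/25 = 1289904147324.
With the 2^25 = 33554432 factor, the coefficient is 33554432 * 1289904147324 = 43282000997901139968.

43282000997901139968


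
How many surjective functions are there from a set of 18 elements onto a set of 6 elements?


By inclusion-exclusion on which target elements are missed, the number of surjections from an n-set onto a k-set is
surj(n, k) = sum_{j=0}^{k} (-1)^j C(k, j) (k - j)^n.
Equivalently surj(n, k) = k! * S(n, k), where S(n, k) is the Stirling number of the second kind.
For n = 18, k = 6:
S(18, 6) = 110687251039, so
surj = 6! * 110687251039 = 720 * 110687251039 = 79694820748080.

79694820748080


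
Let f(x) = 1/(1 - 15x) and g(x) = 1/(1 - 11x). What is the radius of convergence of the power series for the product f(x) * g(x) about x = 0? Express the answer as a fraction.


The radius of 1/(1 - 15x) is 1/15 (nearest singularity at x = 1/15), and the radius of 1/(1 - 11x) is 1/11.
The product f(x)*g(x) = 1/((1 - 15x)(1 - 11x)) has singularities at both 1/15 and 1/11, so its radius of convergence is the distance to the nearest one:
min(1/15, 1/11) = 1/15.

1/15


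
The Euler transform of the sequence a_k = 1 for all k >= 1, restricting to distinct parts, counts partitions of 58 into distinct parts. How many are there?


Partitions of 58 into distinct parts can be computed via generating function.
Product (1+x)(1+x^2)(1+x^3)...
The coefficient of x^58 = 8808

8808


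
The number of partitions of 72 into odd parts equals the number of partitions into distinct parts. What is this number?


Computing partitions of 72 into odd parts (1, 3, 5, ...):
Using the generating function prod_{k>=0} 1/(1-x^(2k+1)),
the count is 36352

36352


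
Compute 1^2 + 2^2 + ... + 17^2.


This power sum has a closed form given by Faulhaber's formula
sum_{k=1}^{m} k^p = (1 / (p + 1)) * sum_{j=0}^{p} C(p + 1, j) B_j m^(p + 1 - j),
but for small m direct computation is fastest:
1 + 4 + 9 + 16 + 25 + 36 + 49 + 64 + 81 + 100 + 121 + 144 + 169 + 196 + 225 + 256 + 289 = 1785.

1785


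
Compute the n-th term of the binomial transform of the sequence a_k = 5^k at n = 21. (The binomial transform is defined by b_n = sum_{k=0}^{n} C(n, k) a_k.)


With a_k = 5^k, b_n = sum_{k=0}^{n} C(n, k) 5^k = (1 + 5)^n by the binomial theorem.
For n = 21: (1 + 5)^21 = 6^21 = 21936950640377856.

21936950640377856


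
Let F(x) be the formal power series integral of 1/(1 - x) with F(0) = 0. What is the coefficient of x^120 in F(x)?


1/(1 - x) = sum_{k>=0} x^k. Integrating termwise and using F(0) = 0 gives
F(x) = sum_{k>=0} x^(k+1) / (k+1) = sum_{m>=1} x^m / m = -ln(1 - x).
So the coefficient of x^120 is 1/120 = 1/120.

1/120


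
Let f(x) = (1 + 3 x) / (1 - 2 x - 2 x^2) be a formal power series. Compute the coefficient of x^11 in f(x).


Write f(x) = sum_{k>=0} a_k x^k. Multiplying both sides by 1 - 2 x - 2 x^2 gives
(1 - 2 x - 2 x^2) sum_{k>=0} a_k x^k = 1 + 3 x.
Matching coefficients:
 x^0: a_0 = 1
 x^1: a_1 - 2 a_0 = 3  =>  a_1 = 2*1 + 3 = 5
 x^k (k >= 2): a_k = 2 a_{k-1} + 2 a_{k-2}.
Iterating: a_2 = 12, a_3 = 34, a_4 = 92, a_5 = 252, a_6 = 688, a_7 = 1880, a_8 = 5136, a_9 = 14032, a_10 = 38336, a_11 = 104736.
So the coefficient of x^11 is 104736.

104736


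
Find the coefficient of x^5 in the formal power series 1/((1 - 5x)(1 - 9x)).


By partial fractions or Cauchy convolution:
The coefficient equals sum_{k=0}^{5} 5^k * 9^(5-k).
= 128954

128954


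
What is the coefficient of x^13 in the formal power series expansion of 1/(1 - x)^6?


The negative binomial / multiset identity is
1/(1 - x)^r = sum_{k>=0} C(k + r - 1, r - 1) x^k.
Here r = 6 and k = 13, so the coefficient is
C(13 + 5, 5) = C(18, 5)
= 8568

8568


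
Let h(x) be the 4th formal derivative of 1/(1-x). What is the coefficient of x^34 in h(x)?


Differentiating 4 times: d^4/dx^4 [1/(1-x)] = 4!/(1-x)^5.
The expansion 1/(1-x)^5 = sum_{k>=0} C(k+4, 4) x^k, so the coefficient of x^n in 4!/(1-x)^5 is 4! * C(n+4, 4).
For n = 34: 24 * C(38, 4) = 24 * 73815 = 1771560

1771560


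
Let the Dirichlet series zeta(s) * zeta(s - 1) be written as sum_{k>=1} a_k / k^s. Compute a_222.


Convolution gives a_k = sum_{d | k} d * 1 = sum_{d | k} d = sigma(k), the sum of positive divisors of k.
For k = 222, the divisors are 1, 2, 3, 6, 37, 74, 111, 222, so
sigma(222) = 1 + 2 + 3 + 6 + 37 + 74 + 111 + 222 = 456.

456


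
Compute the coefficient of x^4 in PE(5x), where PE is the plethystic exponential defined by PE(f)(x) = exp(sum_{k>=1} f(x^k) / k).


With f(x) = 5x, the exponent is sum_{k>=1} 5 x^k / k = 5 * (-ln(1 - x)). Exponentiating:
PE(5x) = exp(-5 ln(1 - x)) = 1/(1 - x)^5.
By the negative binomial expansion, [x^n] 1/(1 - x)^5 = C(n + 4, 4).
For n = 4: C(8, 4) = 70.

70


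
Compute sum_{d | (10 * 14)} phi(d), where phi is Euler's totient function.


First, 10 * 14 = 140. One classical identity is sum_{d | n} phi(d) = n (each k in [1, n] has a unique gcd with n, and among the k's with gcd(k, n) = n/d there are phi(d) of them). So the sum equals 140. We also verify directly:
Divisors of 140: 1, 2, 4, 5, 7, 10, 14, 20, 28, 35, 70, 140.
phi values: 1, 1, 2, 4, 6, 4, 6, 8, 12, 24, 24, 48.
Sum = 140.

140


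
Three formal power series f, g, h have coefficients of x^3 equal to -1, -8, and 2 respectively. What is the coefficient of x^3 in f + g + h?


Series addition is componentwise:
-1 + -8 + 2
= -7

-7


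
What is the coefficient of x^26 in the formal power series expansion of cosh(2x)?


The Maclaurin series is cosh(t) = sum_{m>=0} t^(2m) / (2m)!, so substituting t = 2x, only even powers of x are nonzero, with coefficient of x^(2m) equal to 2^(2m) / (2m)!.
For x^26 the coefficient is 2^26/26! = 67108864/403291461126605635584000000 = 8/48076088562799171875.

8/48076088562799171875


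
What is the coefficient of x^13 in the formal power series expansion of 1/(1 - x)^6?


The expansion 1/(1 - x)^r = sum_{k>=0} C(k + r - 1, r - 1) x^k follows from the multiset / negative-binomial theorem (or from repeated differentiation of the geometric series).
For r = 6 and k = 13:
C(18, 5) = 6402373705728000 / (120 * 6227020800) = 8568.

8568


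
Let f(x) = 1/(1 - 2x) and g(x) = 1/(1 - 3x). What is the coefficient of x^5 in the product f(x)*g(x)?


The coefficient of x^n in f*g is the Cauchy product: sum_{k=0}^{n} a^k * b^(n-k).
With a=2, b=3, n=5:
sum_{k=0}^{5} 2^k * 3^(5-k)
= 665

665


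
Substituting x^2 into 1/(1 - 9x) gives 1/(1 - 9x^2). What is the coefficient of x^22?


The coefficient of x^(2m) in 1/(1 - 9x^2) is 9^m.
With n = 22 = 2*11, the coefficient is 9^11 = 31381059609.

31381059609


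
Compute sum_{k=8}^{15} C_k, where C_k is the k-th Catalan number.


C_8 through C_15: 1430, 4862, 16796, 58786, 208012, 742900, 2674440, 9694845
Sum = 1430 + 4862 + 16796 + 58786 + 208012 + 742900 + 2674440 + 9694845
= 13402071

13402071


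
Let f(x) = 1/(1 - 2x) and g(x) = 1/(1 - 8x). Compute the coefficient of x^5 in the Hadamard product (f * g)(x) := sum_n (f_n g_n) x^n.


f has coefficients f_k = 2^k and g has coefficients g_k = 8^k, so the Hadamard product has coefficient (f*g)_k = 2^k * 8^k = 16^k.
For k = 5: 16^5 = 1048576.

1048576


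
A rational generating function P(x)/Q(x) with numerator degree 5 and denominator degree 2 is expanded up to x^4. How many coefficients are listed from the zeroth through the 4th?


Expanding up to x^4 gives the coefficients for x^0, x^1, ..., x^4.
That is 4 + 1 = 5 coefficients in total.

5


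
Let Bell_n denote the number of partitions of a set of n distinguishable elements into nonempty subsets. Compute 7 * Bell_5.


Bell_5 can be computed from the Bell triangle or from Dobinski's identity Bell_n = (1/e) * sum_{k>=0} k^n / k!.
Computing Bell_5 = 52.
Then 7 * 52 = 364.

364


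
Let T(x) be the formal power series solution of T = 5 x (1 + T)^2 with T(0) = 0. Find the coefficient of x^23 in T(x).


Apply the Lagrange inversion formula: if T = 5 x * phi(T) with phi(t) = (1 + t)^2, then [x^n] T = 5^n * (1/n) [t^(n-1)] phi(t)^n = 5^n * (1/n) [t^(n-1)] (1 + t)^(2n) = 5^n * (1/n) C(2n, n-1).
Using the identity C(2n, n-1) = C(2n, n) * n / (n+1), the unscaled factor equals C(2n, n) / (n+1) = C_n, the n-th Catalan number.
For n = 23: C_23 = C(46, 23) / 24 = 8233430727600/24 = 343059613650.
With the 5^23 = 11920928955078125 factor, the coefficient is 11920928955078125 * 343059613650 = 4089589281678199768066406250.

4089589281678199768066406250


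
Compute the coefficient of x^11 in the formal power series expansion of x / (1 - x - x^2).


Let f(x) = sum_{k>=0} a_k x^k. Multiplying f(x) * (1 - x - x^2) = x and matching coefficients gives a_0 = 0, a_1 = 1, and a_k = a_{k-1} + a_{k-2} for k >= 2. These are the Fibonacci numbers F_k.
Iterating from F_0 = 0, F_1 = 1:
F_0=0, F_1=1, F_2=1, F_3=2, F_4=3, F_5=5, F_6=8, F_7=13, F_8=21, F_9=34, ...
F_11 = 89.

89


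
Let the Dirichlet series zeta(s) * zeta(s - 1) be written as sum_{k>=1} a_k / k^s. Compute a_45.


Convolution gives a_k = sum_{d | k} d * 1 = sum_{d | k} d = sigma(k), the sum of positive divisors of k.
For k = 45, the divisors are 1, 3, 5, 9, 15, 45, so
sigma(45) = 1 + 3 + 5 + 9 + 15 + 45 = 78.

78


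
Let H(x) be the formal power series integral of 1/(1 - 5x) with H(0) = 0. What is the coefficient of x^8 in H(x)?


1/(1 - 5x) = sum_{k>=0} 5^k x^k. Integrating termwise with H(0) = 0:
H(x) = sum_{k>=0} 5^k x^(k+1) / (k+1) = sum_{m>=1} 5^(m-1) x^m / m.
For m = 8: 5^7/8 = 78125/8 = 78125/8.

78125/8


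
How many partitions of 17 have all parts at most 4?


Using the generating function (1-x)^(-1)(1-x^2)^(-1)...(1-x^4)^(-1),
the coefficient of x^17 counts these restricted partitions.
Result = 72

72


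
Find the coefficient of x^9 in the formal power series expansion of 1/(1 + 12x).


Write 1/(1 + c x) = 1/(1 - (-c) x) and apply the geometric-series identity
1/(1 - y) = sum_{k>=0} y^k to get 1/(1 + c x) = sum_{k>=0} (-c)^k x^k.
So the coefficient of x^k is (-c)^k = (-1)^k * c^k.
Here c = 12 and k = 9:
(-12)^9 = -1 * 5159780352 = -5159780352

-5159780352


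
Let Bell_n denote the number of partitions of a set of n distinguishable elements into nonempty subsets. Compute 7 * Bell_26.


Bell_26 can be computed from the Bell triangle or from Dobinski's identity Bell_n = (1/e) * sum_{k>=0} k^n / k!.
Computing Bell_26 = 49631246523618756274.
Then 7 * 49631246523618756274 = 347418725665331293918.

347418725665331293918


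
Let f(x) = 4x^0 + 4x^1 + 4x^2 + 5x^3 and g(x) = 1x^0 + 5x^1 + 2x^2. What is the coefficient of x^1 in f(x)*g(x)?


Cauchy product at x^1:
4*5 + 4*1
= 24

24


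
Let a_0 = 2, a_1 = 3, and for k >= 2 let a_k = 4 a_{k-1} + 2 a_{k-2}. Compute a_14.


Iterating the recurrence forward:
a_0 = 2
a_1 = 3
a_2 = 4*3 + 2*2 = 16
a_3 = 4*16 + 2*3 = 70
a_4 = 4*70 + 2*16 = 312
a_5 = 4*312 + 2*70 = 1388
a_6 = 4*1388 + 2*312 = 6176
a_7 = 4*6176 + 2*1388 = 27480
a_8 = 4*27480 + 2*6176 = 122272
a_9 = 4*122272 + 2*27480 = 544048
a_10 = 4*544048 + 2*122272 = 2420736
a_11 = 4*2420736 + 2*544048 = 10771040
a_12 = 4*10771040 + 2*2420736 = 47925632
a_13 = 4*47925632 + 2*10771040 = 213244608
a_14 = 4*213244608 + 2*47925632 = 948829696
So a_14 = 948829696.

948829696


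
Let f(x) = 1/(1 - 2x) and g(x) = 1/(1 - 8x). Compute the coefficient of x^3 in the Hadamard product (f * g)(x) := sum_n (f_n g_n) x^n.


f has coefficients f_k = 2^k and g has coefficients g_k = 8^k, so the Hadamard product has coefficient (f*g)_k = 2^k * 8^k = 16^k.
For k = 3: 16^3 = 4096.

4096


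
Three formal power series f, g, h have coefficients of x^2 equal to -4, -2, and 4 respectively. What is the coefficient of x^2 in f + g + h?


Series addition is componentwise:
-4 + -2 + 4
= -2

-2


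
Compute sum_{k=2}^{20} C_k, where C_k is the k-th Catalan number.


C_2 through C_20: 2, 5, 14, 42, 132, 429, 1430, 4862, 16796, 58786, 208012, 742900, 2674440, 9694845, 35357670, 129644790, 477638700, 1767263190, 6564120420
Sum = 2 + 5 + 14 + 42 + 132 + 429 + 1430 + 4862 + 16796 + 58786 + 208012 + 742900 + 2674440 + 9694845 + 35357670 + 129644790 + 477638700 + 1767263190 + 6564120420
= 8987427465

8987427465


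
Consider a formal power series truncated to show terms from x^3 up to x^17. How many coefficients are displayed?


From x^3 to x^17 inclusive, the count is 17 - 3 + 1 = 15.

15


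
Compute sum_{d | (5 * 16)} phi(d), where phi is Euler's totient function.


First, 5 * 16 = 80. One classical identity is sum_{d | n} phi(d) = n (each k in [1, n] has a unique gcd with n, and among the k's with gcd(k, n) = n/d there are phi(d) of them). So the sum equals 80. We also verify directly:
Divisors of 80: 1, 2, 4, 5, 8, 10, 16, 20, 40, 80.
phi values: 1, 1, 2, 4, 4, 4, 8, 8, 16, 32.
Sum = 80.

80


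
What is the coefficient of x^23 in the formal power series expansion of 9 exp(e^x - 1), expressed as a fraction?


exp(e^x - 1) is the exponential generating function for the Bell numbers Bell_k: exp(e^x - 1) = sum_{k>=0} Bell_k x^k / k!.
So the coefficient of x^23 in 9 exp(e^x - 1) is 9 Bell_23 / 23!.
Computing: Bell_23 = 44152005855084346 and 23! = 25852016738884976640000, giving
9 * 44152005855084346/25852016738884976640000 = 22076002927542173/1436223152160276480000.

22076002927542173/1436223152160276480000


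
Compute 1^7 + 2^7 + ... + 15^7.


This power sum has a closed form given by Faulhaber's formula
sum_{k=1}^{m} k^p = (1 / (p + 1)) * sum_{j=0}^{p} C(p + 1, j) B_j m^(p + 1 - j),
but for small m direct computation is fastest:
1 + 128 + 2187 + 16384 + 78125 + 279936 + 823543 + 2097152 + 4782969 + 10000000 + 19487171 + 35831808 + 62748517 + 105413504 + 170859375 = 412420800.

412420800


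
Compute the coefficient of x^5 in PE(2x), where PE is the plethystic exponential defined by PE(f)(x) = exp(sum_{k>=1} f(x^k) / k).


With f(x) = 2x, the exponent is sum_{k>=1} 2 x^k / k = 2 * (-ln(1 - x)). Exponentiating:
PE(2x) = exp(-2 ln(1 - x)) = 1/(1 - x)^2.
By the negative binomial expansion, [x^n] 1/(1 - x)^2 = C(n + 1, 1).
For n = 5: C(6, 1) = 6.

6


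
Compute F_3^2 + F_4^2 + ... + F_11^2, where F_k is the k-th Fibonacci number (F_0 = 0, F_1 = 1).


There is a standard identity sum_{k=0}^{N} F_k^2 = F_N * F_{N+1} (proved inductively from the telescoping relation F_k^2 = F_k F_{k+1} - F_{k-1} F_k). Then
sum_{k=3}^{11} F_k^2 = F_11 F_12 - F_2 F_3.
Computing: F_11 = 89, F_12 = 144, F_2 = 1, F_3 = 2.
Sum = 89 * 144 - 1 * 2 = 12814.

12814


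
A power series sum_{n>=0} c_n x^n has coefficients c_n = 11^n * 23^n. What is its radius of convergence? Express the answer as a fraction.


By the root test (Cauchy-Hadamard), the radius is R = 1 / limsup_n |c_n|^(1/n).
Here |c_n|^(1/n) = (11^n * 23^n)^(1/n) = 11 * 23 = 253 for all n.
So R = 1/253 = 1/253.

1/253


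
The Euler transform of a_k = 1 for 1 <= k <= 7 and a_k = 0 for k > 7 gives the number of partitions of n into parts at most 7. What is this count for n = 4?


Partitions of 4 into parts at most 7:
Using generating function (1-x)^(-1)(1-x^2)^(-1)...(1-x^7)^(-1),
the coefficient of x^4 = 5

5


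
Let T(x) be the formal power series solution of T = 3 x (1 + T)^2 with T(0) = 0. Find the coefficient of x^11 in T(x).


Apply the Lagrange inversion formula: if T = 3 x * phi(T) with phi(t) = (1 + t)^2, then [x^n] T = 3^n * (1/n) [t^(n-1)] phi(t)^n = 3^n * (1/n) [t^(n-1)] (1 + t)^(2n) = 3^n * (1/n) C(2n, n-1).
Using the identity C(2n, n-1) = C(2n, n) * n / (n+1), the unscaled factor equals C(2n, n) / (n+1) = C_n, the n-th Catalan number.
For n = 11: C_11 = C(22, 11) / 12 = 705432/12 = 58786.
With the 3^11 = 177147 factor, the coefficient is 177147 * 58786 = 10413763542.

10413763542


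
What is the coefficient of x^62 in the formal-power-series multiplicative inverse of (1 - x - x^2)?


Let the inverse be f(x) = sum_{k>=0} a_k x^k. From f(x) * (1 - x - x^2) = 1 and matching coefficients:
 x^0: a_0 = 1.
 x^1: a_1 - a_0 = 0, so a_1 = 1.
 x^k (k >= 2): a_k - a_{k-1} - a_{k-2} = 0, i.e. a_k = a_{k-1} + a_{k-2}.
This is the Fibonacci-type recurrence shifted so that a_0 = a_1 = 1.
Iterating: a_0=1, a_1=1, a_2=2, a_3=3, a_4=5, a_5=8, a_6=13, a_7=21, a_8=34, a_9=55, ...
a_62 = 6557470319842.

6557470319842


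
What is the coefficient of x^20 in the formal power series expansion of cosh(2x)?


The Maclaurin series is cosh(t) = sum_{m>=0} t^(2m) / (2m)!, so substituting t = 2x, only even powers of x are nonzero, with coefficient of x^(2m) equal to 2^(2m) / (2m)!.
For x^20 the coefficient is 2^20/20! = 1048576/2432902008176640000 = 4/9280784638125.

4/9280784638125


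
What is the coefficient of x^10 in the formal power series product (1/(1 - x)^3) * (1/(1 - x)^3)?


Combine the factors: (1/(1 - x)^3) * (1/(1 - x)^3) = 1/(1 - x)^6.
Then use 1/(1 - x)^r = sum_{k>=0} C(k + r - 1, r - 1) x^k with r = 6 and k = 10:
C(15, 5) = 3003.

3003


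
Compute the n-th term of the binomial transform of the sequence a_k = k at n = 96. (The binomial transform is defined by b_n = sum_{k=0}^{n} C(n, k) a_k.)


With a_k = k, b_n = sum_{k=0}^{n} C(n, k) k. Using k * C(n, k) = n * C(n-1, k-1) gives b_n = n * sum_{k>=1} C(n-1, k-1) = n * 2^(n-1).
For n = 96: 96 * 2^95 = 96 * 39614081257132168796771975168 = 3802951800684688204490109616128.

3802951800684688204490109616128


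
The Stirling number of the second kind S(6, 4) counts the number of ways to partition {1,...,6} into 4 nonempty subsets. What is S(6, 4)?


Using the explicit formula S(n,k) = (1/k!) sum_{j=0}^{k} (-1)^(k-j) C(k,j) j^n:
S(6, 4) = 65
Equivalently, S(n,k) is n! times the coefficient of x^n in the EGF (e^x - 1)^k / k!.

65


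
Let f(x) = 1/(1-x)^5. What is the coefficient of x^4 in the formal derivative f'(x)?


Differentiate: d/dx [ 1/(1-x)^r ] = r / (1-x)^(r+1).
Here r = 5, so f'(x) = 5 / (1-x)^6.
The expansion of 1/(1-x)^(r+1) has coefficient of x^n equal to C(n+r, r).
So the coefficient of x^4 in f'(x) is
5 * C(9, 5) = 5 * 126 = 630

630


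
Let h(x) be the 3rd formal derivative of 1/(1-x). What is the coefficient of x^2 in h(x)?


Differentiating 3 times: d^3/dx^3 [1/(1-x)] = 3!/(1-x)^4.
The expansion 1/(1-x)^4 = sum_{k>=0} C(k+3, 3) x^k, so the coefficient of x^n in 3!/(1-x)^4 is 3! * C(n+3, 3).
For n = 2: 6 * C(5, 3) = 6 * 10 = 60

60


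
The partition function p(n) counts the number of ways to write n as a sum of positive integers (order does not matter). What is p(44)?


Using the generating function prod_{k>=1} 1/(1-x^k), we compute p(44).
By dynamic programming over parts 1 through 44:
p(44) = 75175

75175


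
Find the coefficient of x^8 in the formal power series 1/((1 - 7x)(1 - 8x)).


By partial fractions or Cauchy convolution:
The coefficient equals sum_{k=0}^{8} 7^k * 8^(8-k).
= 93864121

93864121


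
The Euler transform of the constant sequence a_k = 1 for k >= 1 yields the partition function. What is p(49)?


The Euler transform converts the sequence a_k = 1 into the number of integer partitions.
Using the recurrence or dynamic programming:
p(49) = 173525

173525


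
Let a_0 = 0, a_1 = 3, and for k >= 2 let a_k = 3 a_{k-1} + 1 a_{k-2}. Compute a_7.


Iterating the recurrence forward:
a_0 = 0
a_1 = 3
a_2 = 3*3 + 1*0 = 9
a_3 = 3*9 + 1*3 = 30
a_4 = 3*30 + 1*9 = 99
a_5 = 3*99 + 1*30 = 327
a_6 = 3*327 + 1*99 = 1080
a_7 = 3*1080 + 1*327 = 3567
So a_7 = 3567.

3567


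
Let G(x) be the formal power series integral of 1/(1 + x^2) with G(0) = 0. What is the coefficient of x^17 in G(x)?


1/(1 + x^2) = sum_{j>=0} (-1)^j x^(2j). Integrating termwise with G(0) = 0:
G(x) = sum_{j>=0} (-1)^j x^(2j+1) / (2j+1) = arctan(x).
Only odd powers are nonzero. For x^17 write 17 = 2*8 + 1, giving
(-1)^8 / 17 = 1/17 = 1/17.

1/17


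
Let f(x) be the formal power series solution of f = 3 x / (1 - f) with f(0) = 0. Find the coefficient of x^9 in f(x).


Apply Lagrange inversion: f = 3 x * phi(f) with phi(t) = 1/(1 - t), so
[x^n] f = 3^n * (1/n) [t^(n-1)] phi(t)^n = 3^n * (1/n) [t^(n-1)] (1 - t)^(-n) = 3^n * (1/n) C(2n - 2, n - 1) = 3^n * C_{n-1}.
For n = 9: C_8 = C(16, 8) / 9 = 12870/9 = 1430.
With the 3^9 = 19683 factor, the coefficient is 19683 * 1430 = 28146690.

28146690


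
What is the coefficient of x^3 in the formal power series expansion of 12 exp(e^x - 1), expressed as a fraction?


exp(e^x - 1) is the exponential generating function for the Bell numbers Bell_k: exp(e^x - 1) = sum_{k>=0} Bell_k x^k / k!.
So the coefficient of x^3 in 12 exp(e^x - 1) is 12 Bell_3 / 3!.
Computing: Bell_3 = 5 and 3! = 6, giving
12 * 5/6 = 10.

10


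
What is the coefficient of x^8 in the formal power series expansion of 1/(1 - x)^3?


The expansion 1/(1 - x)^r = sum_{k>=0} C(k + r - 1, r - 1) x^k follows from the multiset / negative-binomial theorem (or from repeated differentiation of the geometric series).
For r = 3 and k = 8:
C(10, 2) = 3628800 / (2 * 40320) = 45.

45


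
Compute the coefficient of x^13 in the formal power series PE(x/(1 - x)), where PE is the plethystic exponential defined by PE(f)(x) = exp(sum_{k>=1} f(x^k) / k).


For f(x) = x/(1 - x) we have
sum_{k>=1} f(x^k) / k = sum_{k>=1} (1/k) * x^k / (1 - x^k) = sum_{k, m >= 1} x^(k m) / k,
which after exponentiating simplifies to
PE(x/(1 - x)) = prod_{k>=1} 1 / (1 - x^k).
This is the generating function for the partition function p(n), so the coefficient of x^13 is p(13).
Computing p(13) by dynamic programming over parts 1, 2, ..., 13: p(13) = 101.

101


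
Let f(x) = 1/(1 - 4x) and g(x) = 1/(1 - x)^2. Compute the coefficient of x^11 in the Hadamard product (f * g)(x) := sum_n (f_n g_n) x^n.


f has coefficients f_k = 4^k. For g = 1/(1 - x)^2 the coefficient is g_k = C(k + 1, 1) = k + 1. The Hadamard coefficient is (f * g)_k = 4^k * (k + 1).
For k = 11: 4^11 * 12 = 4194304 * 12 = 50331648.

50331648


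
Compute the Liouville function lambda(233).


The Liouville function is lambda(k) = (-1)^Omega(k), where Omega(k) counts the prime factors of k with multiplicity.
Factoring: 233 = 233, so Omega(233) = 1.
lambda(233) = (-1)^1 = -1.

-1


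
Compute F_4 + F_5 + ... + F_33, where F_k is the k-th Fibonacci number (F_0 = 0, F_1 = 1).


Use the identity sum_{k=0}^{N} F_k = F_{N+2} - 1 (which follows from F_{k+2} - F_{k+1} = F_k). Then
sum_{k=4}^{33} F_k = (F_{35} - 1) - (F_{5} - 1) = F_{35} - F_{5}.
Computing: F_{35} = 9227465, F_{5} = 5, so
Sum = 9227465 - 5 = 9227460.

9227460


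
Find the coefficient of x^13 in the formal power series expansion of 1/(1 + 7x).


Write 1/(1 + c x) = 1/(1 - (-c) x) and apply the geometric-series identity
1/(1 - y) = sum_{k>=0} y^k to get 1/(1 + c x) = sum_{k>=0} (-c)^k x^k.
So the coefficient of x^k is (-c)^k = (-1)^k * c^k.
Here c = 7 and k = 13:
(-7)^13 = -1 * 96889010407 = -96889010407

-96889010407


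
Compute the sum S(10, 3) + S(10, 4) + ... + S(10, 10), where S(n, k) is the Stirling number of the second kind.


By definition, S(n, k) counts partitions of an n-set into exactly k nonempty blocks.
Computing row n = 10 for k = 3..10:
S(10, k): 9330, 34105, 42525, 22827, 5880, 750, 45, 1
Sum = 115463.

115463


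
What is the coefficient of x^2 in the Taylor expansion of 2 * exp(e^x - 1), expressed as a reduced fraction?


exp(e^x - 1) = sum_{k>=0} Bell_k x^k / k!, where Bell_k is the k-th Bell number.
So the coefficient of x^2 is 2 * Bell_2 / 2!.
Computing: Bell_2 = 2 and 2! = 2, giving
2 * 2/2 = 2.

2


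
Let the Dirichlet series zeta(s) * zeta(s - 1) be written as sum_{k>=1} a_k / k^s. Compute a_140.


Convolution gives a_k = sum_{d | k} d * 1 = sum_{d | k} d = sigma(k), the sum of positive divisors of k.
For k = 140, the divisors are 1, 2, 4, 5, 7, 10, 14, 20, 28, 35, 70, 140, so
sigma(140) = 1 + 2 + 4 + 5 + 7 + 10 + 14 + 20 + 28 + 35 + 70 + 140 = 336.

336


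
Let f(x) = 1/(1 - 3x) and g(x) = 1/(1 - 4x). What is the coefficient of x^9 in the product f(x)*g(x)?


The coefficient of x^n in f*g is the Cauchy product: sum_{k=0}^{n} a^k * b^(n-k).
With a=3, b=4, n=9:
sum_{k=0}^{9} 3^k * 4^(9-k)
= 989527

989527


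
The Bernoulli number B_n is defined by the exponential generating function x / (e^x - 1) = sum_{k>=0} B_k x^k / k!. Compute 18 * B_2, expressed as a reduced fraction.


Bernoulli numbers can also be computed recursively via B_0 = 1 and sum_{j=0}^{m} C(m+1, j) B_j = 0 for m >= 1. Odd-index Bernoulli numbers vanish for k >= 3.
Computing B_2 = 1/6, so 18 * B_2 = 18 * 1/6 = 3.

3


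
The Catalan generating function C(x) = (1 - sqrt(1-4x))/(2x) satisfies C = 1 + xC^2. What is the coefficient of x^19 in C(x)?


Substituting x -> x scales the n-th coefficient by 1, so [x^19] C(x) = C_19.
C_19 = C(2*19, 19)/(20) = 35345263800/20 = 1767263190.
= 1767263190.

1767263190


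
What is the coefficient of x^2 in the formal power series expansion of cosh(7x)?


The Maclaurin series is cosh(t) = sum_{m>=0} t^(2m) / (2m)!, so substituting t = 7x, only even powers of x are nonzero, with coefficient of x^(2m) equal to 7^(2m) / (2m)!.
For x^2 the coefficient is 7^2/2! = 49/2 = 49/2.

49/2


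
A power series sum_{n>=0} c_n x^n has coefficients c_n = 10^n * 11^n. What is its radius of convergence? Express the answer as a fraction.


By the root test (Cauchy-Hadamard), the radius is R = 1 / limsup_n |c_n|^(1/n).
Here |c_n|^(1/n) = (10^n * 11^n)^(1/n) = 10 * 11 = 110 for all n.
So R = 1/110 = 1/110.

1/110


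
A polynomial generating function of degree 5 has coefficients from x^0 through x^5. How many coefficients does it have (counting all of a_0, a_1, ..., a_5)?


A polynomial of degree 5 takes the form a_0 + a_1 x + ... + a_5 x^5.
The number of coefficients is 5 + 1 = 6.

6


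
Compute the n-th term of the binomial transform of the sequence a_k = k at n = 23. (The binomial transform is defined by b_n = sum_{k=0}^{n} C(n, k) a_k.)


With a_k = k, b_n = sum_{k=0}^{n} C(n, k) k. Using k * C(n, k) = n * C(n-1, k-1) gives b_n = n * sum_{k>=1} C(n-1, k-1) = n * 2^(n-1).
For n = 23: 23 * 2^22 = 23 * 4194304 = 96468992.

96468992


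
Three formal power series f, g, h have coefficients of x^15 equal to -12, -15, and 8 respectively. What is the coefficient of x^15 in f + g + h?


Series addition is componentwise:
-12 + -15 + 8
= -19

-19


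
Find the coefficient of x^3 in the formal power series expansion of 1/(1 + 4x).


Write 1/(1 + c x) = 1/(1 - (-c) x) and apply the geometric-series identity
1/(1 - y) = sum_{k>=0} y^k to get 1/(1 + c x) = sum_{k>=0} (-c)^k x^k.
So the coefficient of x^k is (-c)^k = (-1)^k * c^k.
Here c = 4 and k = 3:
(-4)^3 = -1 * 64 = -64

-64


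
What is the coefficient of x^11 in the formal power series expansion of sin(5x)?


The Maclaurin series is sin(t) = sum_{k>=0} (-1)^k t^(2k+1) / (2k+1)!, so substituting t = 5x, only odd powers of x are nonzero, with coefficient of x^(2k+1) equal to (-1)^k 5^(2k+1) / (2k+1)!.
Write 11 = 2*5 + 1, giving the coefficient (-1)^5 * 5^11 / 11! = -48828125/39916800 = -1953125/1596672.

-1953125/1596672


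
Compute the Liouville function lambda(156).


The Liouville function is lambda(k) = (-1)^Omega(k), where Omega(k) counts the prime factors of k with multiplicity.
Factoring: 156 = 2 * 2 * 3 * 13, so Omega(156) = 4.
lambda(156) = (-1)^4 = 1.

1


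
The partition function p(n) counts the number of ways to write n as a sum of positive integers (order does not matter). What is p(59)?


Using the generating function prod_{k>=1} 1/(1-x^k), we compute p(59).
By dynamic programming over parts 1 through 59:
p(59) = 831820

831820


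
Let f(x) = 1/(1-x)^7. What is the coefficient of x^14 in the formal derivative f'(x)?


Differentiate: d/dx [ 1/(1-x)^r ] = r / (1-x)^(r+1).
Here r = 7, so f'(x) = 7 / (1-x)^8.
The expansion of 1/(1-x)^(r+1) has coefficient of x^n equal to C(n+r, r).
So the coefficient of x^14 in f'(x) is
7 * C(21, 7) = 7 * 116280 = 813960

813960


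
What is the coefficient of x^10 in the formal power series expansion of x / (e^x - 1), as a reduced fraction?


The exponential generating function for Bernoulli numbers is
x / (e^x - 1) = sum_{k>=0} B_k x^k / k!.
So the coefficient of x^10 in x / (e^x - 1) is B_10 / 10!.
Computing: B_10 = 5/66, 10! = 3628800, giving
5/66 / 3628800 = 1/47900160.

1/47900160


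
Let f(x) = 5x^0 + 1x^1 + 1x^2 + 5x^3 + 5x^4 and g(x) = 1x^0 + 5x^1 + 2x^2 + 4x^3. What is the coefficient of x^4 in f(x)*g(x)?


Cauchy product at x^4:
1*4 + 1*2 + 5*5 + 5*1
= 36

36


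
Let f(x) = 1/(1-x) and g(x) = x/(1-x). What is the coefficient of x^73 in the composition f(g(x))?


First simplify the composition: f(g(x)) = 1/(1 - x/(1-x)) = (1-x)/((1-x) - x) = (1-x)/(1-2x).
Now extract the coefficient. Write (1-x)/(1-2x) = 1/(1-2x) - x/(1-2x).
The coefficient of x^n in 1/(1-2x) is 2^n, and in x/(1-2x) is 2^(n-1) (for n >= 1).
So the coefficient of x^73 is 2^73 - 2^72 = 9444732965739290427392 - 4722366482869645213696 = 4722366482869645213696.

4722366482869645213696


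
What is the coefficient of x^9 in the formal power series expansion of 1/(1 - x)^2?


The expansion 1/(1 - x)^r = sum_{k>=0} C(k + r - 1, r - 1) x^k follows from the multiset / negative-binomial theorem (or from repeated differentiation of the geometric series).
For r = 2 and k = 9:
C(10, 1) = 3628800 / (1 * 362880) = 10.

10


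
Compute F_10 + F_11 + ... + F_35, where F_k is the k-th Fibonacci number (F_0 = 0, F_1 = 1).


Use the identity sum_{k=0}^{N} F_k = F_{N+2} - 1 (which follows from F_{k+2} - F_{k+1} = F_k). Then
sum_{k=10}^{35} F_k = (F_{37} - 1) - (F_{11} - 1) = F_{37} - F_{11}.
Computing: F_{37} = 24157817, F_{11} = 89, so
Sum = 24157817 - 89 = 24157728.

24157728


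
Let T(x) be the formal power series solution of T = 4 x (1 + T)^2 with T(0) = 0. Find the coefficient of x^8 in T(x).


Apply the Lagrange inversion formula: if T = 4 x * phi(T) with phi(t) = (1 + t)^2, then [x^n] T = 4^n * (1/n) [t^(n-1)] phi(t)^n = 4^n * (1/n) [t^(n-1)] (1 + t)^(2n) = 4^n * (1/n) C(2n, n-1).
Using the identity C(2n, n-1) = C(2n, n) * n / (n+1), the unscaled factor equals C(2n, n) / (n+1) = C_n, the n-th Catalan number.
For n = 8: C_8 = C(16, 8) / 9 = 12870/9 = 1430.
With the 4^8 = 65536 factor, the coefficient is 65536 * 1430 = 93716480.

93716480


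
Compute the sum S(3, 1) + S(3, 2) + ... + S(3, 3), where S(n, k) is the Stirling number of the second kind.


By definition, S(n, k) counts partitions of an n-set into exactly k nonempty blocks.
Computing row n = 3 for k = 1..3:
S(3, k): 1, 3, 1
Sum = 5. (This equals Bell_3 since the sum runs over all k.)

5
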